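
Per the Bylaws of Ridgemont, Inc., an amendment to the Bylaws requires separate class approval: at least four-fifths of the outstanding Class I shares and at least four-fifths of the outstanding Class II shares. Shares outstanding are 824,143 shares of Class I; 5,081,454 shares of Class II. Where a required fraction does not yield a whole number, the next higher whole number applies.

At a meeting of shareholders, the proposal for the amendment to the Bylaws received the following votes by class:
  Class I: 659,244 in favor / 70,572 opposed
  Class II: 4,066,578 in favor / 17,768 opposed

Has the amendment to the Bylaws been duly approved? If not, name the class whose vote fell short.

Not approved — the Class I shares did not give the required vote.

Class I: 4/5 of 824143 = 659314.40, rounded up to 659315; 659,315 required, 659,244 in favor — not approved.
Class II: 4/5 of 5081454 = 4065163.20, rounded up to 4065164; 4,065,164 required, 4,066,578 in favor — approved.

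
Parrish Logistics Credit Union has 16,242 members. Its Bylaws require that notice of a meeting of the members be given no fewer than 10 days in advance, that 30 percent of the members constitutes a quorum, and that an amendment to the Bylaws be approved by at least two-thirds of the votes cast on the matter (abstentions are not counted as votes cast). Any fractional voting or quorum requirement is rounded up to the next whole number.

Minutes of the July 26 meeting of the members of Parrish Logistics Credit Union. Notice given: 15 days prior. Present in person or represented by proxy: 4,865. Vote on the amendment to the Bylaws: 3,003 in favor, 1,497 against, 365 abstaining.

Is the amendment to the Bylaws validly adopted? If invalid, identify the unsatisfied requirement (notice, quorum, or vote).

Invalid — quorum requirement not satisfied.

Notice: 15 days given; 10 required. Satisfied.
Quorum: 30% of 16,242 = 4,872.60, rounded up to 4,873; 4,865 present. Not satisfied.
Vote: requires two-thirds of the votes cast (4,865 − 365 abstaining = 4,500); 2/3 of 4500 = 3000, so 3,000 needed; 3,003 in favor. Satisfied.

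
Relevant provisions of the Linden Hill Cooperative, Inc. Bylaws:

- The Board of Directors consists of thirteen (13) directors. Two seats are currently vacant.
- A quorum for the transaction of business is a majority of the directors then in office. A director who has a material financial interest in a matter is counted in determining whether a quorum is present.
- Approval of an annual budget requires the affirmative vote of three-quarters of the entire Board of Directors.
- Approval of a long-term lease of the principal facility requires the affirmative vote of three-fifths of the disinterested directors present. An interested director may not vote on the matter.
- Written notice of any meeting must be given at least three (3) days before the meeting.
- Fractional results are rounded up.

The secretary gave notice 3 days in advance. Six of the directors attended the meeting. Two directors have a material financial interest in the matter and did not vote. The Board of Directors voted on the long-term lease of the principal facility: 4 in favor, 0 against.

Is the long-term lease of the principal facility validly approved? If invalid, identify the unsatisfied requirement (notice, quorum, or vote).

Valid — all requirements satisfied.

Notice: 3 days given; 3 required (3 ≥ 3). Satisfied.
Quorum: 6 present (interested directors count toward quorum); quorum is 6. Satisfied.
Vote: the long-term lease of the principal facility requires three-fifths of the disinterested directors present (6 − 2 = 4). 3/5 of 4 = 2.40, rounded up to 3, so 3 affirmative votes are needed; 4 voted in favor. Satisfied.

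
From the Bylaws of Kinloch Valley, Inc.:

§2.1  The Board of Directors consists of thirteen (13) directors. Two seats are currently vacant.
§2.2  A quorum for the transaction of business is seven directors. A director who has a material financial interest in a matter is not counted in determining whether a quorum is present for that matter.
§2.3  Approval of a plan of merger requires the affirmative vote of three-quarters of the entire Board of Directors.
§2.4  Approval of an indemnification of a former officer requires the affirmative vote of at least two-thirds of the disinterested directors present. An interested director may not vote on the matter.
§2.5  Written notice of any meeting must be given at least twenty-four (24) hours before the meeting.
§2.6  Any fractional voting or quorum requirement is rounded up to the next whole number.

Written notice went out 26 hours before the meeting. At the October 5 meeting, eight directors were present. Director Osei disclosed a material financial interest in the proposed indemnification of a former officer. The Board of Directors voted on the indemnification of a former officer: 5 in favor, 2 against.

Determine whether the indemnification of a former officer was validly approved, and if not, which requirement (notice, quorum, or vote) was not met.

Valid — all requirements satisfied.

Notice: 26 hours given; 24 required (26 ≥ 24). Satisfied.
Quorum: 8 present, but the 1 interested director does not count, leaving 7. Quorum is 7. Satisfied.
Vote: the indemnification of a former officer requires two-thirds of the disinterested directors present (8 − 1 = 7). 2/3 of 7 = 4.67, rounded up to 5, so 5 affirmative votes are needed; 5 voted in favor. Satisfied.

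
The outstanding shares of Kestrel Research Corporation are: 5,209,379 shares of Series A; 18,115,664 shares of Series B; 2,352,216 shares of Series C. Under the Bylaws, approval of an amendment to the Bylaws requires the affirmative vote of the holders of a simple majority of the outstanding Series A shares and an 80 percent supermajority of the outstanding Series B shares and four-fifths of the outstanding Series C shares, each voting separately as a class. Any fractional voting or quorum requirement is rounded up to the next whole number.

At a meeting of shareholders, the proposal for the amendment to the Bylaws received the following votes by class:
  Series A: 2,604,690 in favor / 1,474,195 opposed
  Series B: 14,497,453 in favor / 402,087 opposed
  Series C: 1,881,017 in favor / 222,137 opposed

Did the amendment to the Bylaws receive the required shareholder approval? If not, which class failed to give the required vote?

Not approved — the Series C shares did not give the required vote.

Series A: a majority of 5209379 is 2604690; 2,604,690 required, 2,604,690 in favor — approved.
Series B: 4/5 of 18115664 = 14492531.20, rounded up to 14492532; 14,492,532 required, 14,497,453 in favor — approved.
Series C: 4/5 of 2352216 = 1881772.80, rounded up to 1881773; 1,881,773 required, 1,881,017 in favor — not approved.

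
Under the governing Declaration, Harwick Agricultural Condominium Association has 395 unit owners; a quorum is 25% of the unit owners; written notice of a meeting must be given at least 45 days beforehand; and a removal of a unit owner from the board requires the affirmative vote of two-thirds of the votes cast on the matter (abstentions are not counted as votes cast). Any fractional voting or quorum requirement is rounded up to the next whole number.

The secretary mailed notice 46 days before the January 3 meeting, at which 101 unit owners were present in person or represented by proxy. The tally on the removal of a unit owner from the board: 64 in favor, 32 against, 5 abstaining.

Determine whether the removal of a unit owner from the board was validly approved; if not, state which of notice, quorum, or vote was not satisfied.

Notice: 46 days given; 45 required. Satisfied.
Quorum: 25% of 395 = 98.75, rounded up to 99; 101 present. Satisfied.
Vote: requires two-thirds of the votes cast (101 − 5 abstaining = 96); 2/3 of 96 = 64, so 64 needed; 64 in favor. Satisfied.

Valid — all requirements satisfied.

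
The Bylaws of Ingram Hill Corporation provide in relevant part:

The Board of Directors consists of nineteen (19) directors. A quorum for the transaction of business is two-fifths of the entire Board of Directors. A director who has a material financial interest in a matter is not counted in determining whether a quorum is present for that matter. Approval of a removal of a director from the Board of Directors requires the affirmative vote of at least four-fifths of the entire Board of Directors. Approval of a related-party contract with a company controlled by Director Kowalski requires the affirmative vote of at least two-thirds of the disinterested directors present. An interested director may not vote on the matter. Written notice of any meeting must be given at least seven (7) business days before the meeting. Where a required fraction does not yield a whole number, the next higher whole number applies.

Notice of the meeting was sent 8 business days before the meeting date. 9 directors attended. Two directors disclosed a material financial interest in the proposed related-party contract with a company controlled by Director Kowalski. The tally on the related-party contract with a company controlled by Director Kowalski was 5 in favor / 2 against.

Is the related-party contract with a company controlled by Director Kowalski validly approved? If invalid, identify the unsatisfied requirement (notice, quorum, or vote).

Notice: 8 business days given; 7 required (8 ≥ 7). Satisfied.
Quorum: 9 present, but the 2 interested directors do not count, leaving 7. Quorum is 8. Not satisfied.
Vote: the related-party contract with a company controlled by Director Kowalski requires two-thirds of the disinterested directors present (9 − 2 = 7). 2/3 of 7 = 4.67, rounded up to 5, so 5 affirmative votes are needed; 5 voted in favor. Satisfied. (Moot — without a quorum no business can be validly transacted.)

Invalid — quorum requirement not satisfied.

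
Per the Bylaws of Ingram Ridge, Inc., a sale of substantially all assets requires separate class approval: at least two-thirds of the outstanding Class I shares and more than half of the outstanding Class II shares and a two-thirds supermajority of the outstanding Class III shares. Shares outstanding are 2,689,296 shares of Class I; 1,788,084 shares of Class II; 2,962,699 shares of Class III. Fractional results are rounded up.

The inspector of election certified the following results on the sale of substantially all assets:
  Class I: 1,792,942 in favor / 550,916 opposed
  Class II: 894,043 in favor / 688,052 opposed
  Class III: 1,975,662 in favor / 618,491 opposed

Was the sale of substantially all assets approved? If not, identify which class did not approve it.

Approved — every class gave the required vote.

Class I: 2/3 of 2689296 = 1792864; 1,792,864 required, 1,792,942 in favor — approved.
Class II: a majority of 1788084 is 894043; 894,043 required, 894,043 in favor — approved.
Class III: 2/3 of 2962699 = 1975132.67, rounded up to 1975133; 1,975,133 required, 1,975,662 in favor — approved.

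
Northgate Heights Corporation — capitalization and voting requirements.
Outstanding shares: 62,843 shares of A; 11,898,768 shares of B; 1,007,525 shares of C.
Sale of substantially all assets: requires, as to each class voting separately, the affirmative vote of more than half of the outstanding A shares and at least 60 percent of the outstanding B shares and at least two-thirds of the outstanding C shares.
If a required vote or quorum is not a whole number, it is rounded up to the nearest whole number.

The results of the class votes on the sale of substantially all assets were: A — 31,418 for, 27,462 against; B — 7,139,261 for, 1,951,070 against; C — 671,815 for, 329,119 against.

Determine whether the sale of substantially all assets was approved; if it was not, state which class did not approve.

Not approved — the A shares did not give the required vote.

A: a majority of 62843 is 31422; 31,422 required, 31,418 in favor — not approved.
B: 3/5 of 11898768 = 7139260.80, rounded up to 7139261; 7,139,261 required, 7,139,261 in favor — approved.
C: 2/3 of 1007525 = 671683.33, rounded up to 671684; 671,684 required, 671,815 in favor — approved.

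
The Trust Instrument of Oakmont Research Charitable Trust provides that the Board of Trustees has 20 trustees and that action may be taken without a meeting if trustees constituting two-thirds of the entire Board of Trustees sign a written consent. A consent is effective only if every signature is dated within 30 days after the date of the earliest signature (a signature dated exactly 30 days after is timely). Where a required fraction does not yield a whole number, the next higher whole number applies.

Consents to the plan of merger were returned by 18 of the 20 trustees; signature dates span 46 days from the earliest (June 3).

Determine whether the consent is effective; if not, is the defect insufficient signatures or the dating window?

Not effective — dating-window requirement not satisfied.

Signatures required: two-thirds of 20 — 2/3 of 20 = 13.33, rounded up to 14, so 14 needed; 18 signed. Sufficient.
Dating window: the latest signature is 46 days after the earliest; the limit is 30 days. Outside the window.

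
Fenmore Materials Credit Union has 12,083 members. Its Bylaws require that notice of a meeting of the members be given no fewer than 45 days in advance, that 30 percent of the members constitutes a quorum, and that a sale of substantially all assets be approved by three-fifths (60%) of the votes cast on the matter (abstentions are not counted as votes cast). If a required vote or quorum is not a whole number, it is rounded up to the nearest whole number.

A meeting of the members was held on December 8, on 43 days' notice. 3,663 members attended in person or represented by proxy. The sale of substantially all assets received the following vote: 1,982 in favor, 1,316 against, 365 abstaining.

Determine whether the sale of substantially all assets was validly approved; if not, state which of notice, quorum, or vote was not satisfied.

Invalid — notice requirement not satisfied.

Notice: 43 days given; 45 required. Not satisfied.
Quorum: 30% of 12,083 = 3,624.90, rounded up to 3,625; 3,663 present. Satisfied.
Vote: requires three-fifths of the votes cast (3,663 − 365 abstaining = 3,298); 3/5 of 3298 = 1978.80, rounded up to 1979, so 1,979 needed; 1,982 in favor. Satisfied.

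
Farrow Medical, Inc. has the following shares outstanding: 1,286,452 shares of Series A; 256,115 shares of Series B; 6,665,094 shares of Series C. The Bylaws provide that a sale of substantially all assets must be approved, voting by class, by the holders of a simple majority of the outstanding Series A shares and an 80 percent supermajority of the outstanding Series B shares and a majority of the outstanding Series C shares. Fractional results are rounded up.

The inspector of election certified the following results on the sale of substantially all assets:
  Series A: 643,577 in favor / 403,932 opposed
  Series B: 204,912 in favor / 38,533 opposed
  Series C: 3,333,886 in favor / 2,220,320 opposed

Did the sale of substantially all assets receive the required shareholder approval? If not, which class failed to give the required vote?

Approved — every class gave the required vote.

Series A: a majority of 1286452 is 643227; 643,227 required, 643,577 in favor — approved.
Series B: 4/5 of 256115 = 204892; 204,892 required, 204,912 in favor — approved.
Series C: a majority of 6665094 is 3332548; 3,332,548 required, 3,333,886 in favor — approved.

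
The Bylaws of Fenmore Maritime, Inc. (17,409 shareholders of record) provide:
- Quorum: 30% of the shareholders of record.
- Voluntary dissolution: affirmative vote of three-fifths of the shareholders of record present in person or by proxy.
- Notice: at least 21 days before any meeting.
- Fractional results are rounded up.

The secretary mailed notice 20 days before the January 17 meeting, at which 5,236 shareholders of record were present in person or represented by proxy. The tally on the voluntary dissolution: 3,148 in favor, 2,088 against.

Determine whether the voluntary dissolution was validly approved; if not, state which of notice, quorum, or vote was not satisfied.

Notice: 20 days given; 21 required. Not satisfied.
Quorum: 30% of 17,409 = 5,222.70, rounded up to 5,223; 5,236 present. Satisfied.
Vote: requires three-fifths of those present (5,236); 3/5 of 5236 = 3141.60, rounded up to 3142, so 3,142 needed; 3,148 in favor. Satisfied.

Invalid — notice requirement not satisfied.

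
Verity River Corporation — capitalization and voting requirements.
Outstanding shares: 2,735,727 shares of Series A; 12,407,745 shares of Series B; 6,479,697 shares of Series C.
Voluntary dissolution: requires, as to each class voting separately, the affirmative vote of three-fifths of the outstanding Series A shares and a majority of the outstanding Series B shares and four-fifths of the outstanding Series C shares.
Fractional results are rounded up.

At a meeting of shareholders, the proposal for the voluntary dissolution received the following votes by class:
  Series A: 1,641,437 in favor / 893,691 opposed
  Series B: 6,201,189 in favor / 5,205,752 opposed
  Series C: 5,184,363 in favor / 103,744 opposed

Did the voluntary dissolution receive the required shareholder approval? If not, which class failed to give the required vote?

Not approved — the Series B shares did not give the required vote.

Series A: 3/5 of 2735727 = 1641436.20, rounded up to 1641437; 1,641,437 required, 1,641,437 in favor — approved.
Series B: a majority of 12407745 is 6203873; 6,203,873 required, 6,201,189 in favor — not approved.
Series C: 4/5 of 6479697 = 5183757.60, rounded up to 5183758; 5,183,758 required, 5,184,363 in favor — approved.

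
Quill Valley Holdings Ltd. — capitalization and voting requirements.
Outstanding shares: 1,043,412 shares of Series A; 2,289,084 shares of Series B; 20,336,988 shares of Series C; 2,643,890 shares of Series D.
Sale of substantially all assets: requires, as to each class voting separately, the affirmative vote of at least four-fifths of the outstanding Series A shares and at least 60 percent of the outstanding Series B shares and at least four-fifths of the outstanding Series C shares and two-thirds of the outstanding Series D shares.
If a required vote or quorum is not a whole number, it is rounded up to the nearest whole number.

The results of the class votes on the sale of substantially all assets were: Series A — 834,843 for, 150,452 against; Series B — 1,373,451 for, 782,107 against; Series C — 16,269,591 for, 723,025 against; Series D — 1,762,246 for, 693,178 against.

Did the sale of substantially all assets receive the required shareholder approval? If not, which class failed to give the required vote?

Series A: 4/5 of 1043412 = 834729.60, rounded up to 834730; 834,730 required, 834,843 in favor — approved.
Series B: 3/5 of 2289084 = 1373450.40, rounded up to 1373451; 1,373,451 required, 1,373,451 in favor — approved.
Series C: 4/5 of 20336988 = 16269590.40, rounded up to 16269591; 16,269,591 required, 16,269,591 in favor — approved.
Series D: 2/3 of 2643890 = 1762593.33, rounded up to 1762594; 1,762,594 required, 1,762,246 in favor — not approved.

Not approved — the Series D shares did not give the required vote.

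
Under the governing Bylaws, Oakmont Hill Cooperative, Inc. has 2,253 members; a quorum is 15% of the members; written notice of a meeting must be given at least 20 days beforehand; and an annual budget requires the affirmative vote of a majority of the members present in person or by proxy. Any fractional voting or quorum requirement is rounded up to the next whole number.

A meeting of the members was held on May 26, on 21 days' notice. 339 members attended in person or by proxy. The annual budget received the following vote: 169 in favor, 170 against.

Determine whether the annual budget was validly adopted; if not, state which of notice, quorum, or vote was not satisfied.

Invalid — vote requirement not satisfied.

Notice: 21 days given; 20 required. Satisfied.
Quorum: 15% of 2,253 = 337.95, rounded up to 338; 339 present. Satisfied.
Vote: requires a majority of those present (339); a majority of 339 is 170, so 170 needed; 169 in favor. Not satisfied.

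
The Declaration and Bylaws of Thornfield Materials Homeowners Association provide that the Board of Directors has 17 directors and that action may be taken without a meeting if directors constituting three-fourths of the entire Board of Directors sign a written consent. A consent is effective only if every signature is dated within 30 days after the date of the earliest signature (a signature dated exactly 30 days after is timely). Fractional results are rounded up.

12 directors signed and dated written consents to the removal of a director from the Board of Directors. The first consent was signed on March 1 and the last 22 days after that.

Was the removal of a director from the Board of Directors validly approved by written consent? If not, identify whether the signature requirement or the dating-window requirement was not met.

Signatures required: three-fourths of 17 — 3/4 of 17 = 12.75, rounded up to 13, so 13 needed; 12 signed. Insufficient.
Dating window: the latest signature is 22 days after the earliest; the limit is 30 days. Within the window.

Not effective — insufficient signatures.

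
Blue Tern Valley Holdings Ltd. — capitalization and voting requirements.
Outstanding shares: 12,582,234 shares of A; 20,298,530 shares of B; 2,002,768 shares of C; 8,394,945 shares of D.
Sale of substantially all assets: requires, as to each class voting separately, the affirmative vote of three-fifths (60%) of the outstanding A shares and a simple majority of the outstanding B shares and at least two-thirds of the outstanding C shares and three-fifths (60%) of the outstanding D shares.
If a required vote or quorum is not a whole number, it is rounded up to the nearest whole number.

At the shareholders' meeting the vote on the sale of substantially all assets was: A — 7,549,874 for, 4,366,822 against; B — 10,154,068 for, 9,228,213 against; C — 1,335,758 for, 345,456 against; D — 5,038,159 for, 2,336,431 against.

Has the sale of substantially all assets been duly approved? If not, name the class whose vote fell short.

A: 3/5 of 12582234 = 7549340.40, rounded up to 7549341; 7,549,341 required, 7,549,874 in favor — approved.
B: a majority of 20298530 is 10149266; 10,149,266 required, 10,154,068 in favor — approved.
C: 2/3 of 2002768 = 1335178.67, rounded up to 1335179; 1,335,179 required, 1,335,758 in favor — approved.
D: 3/5 of 8394945 = 5036967; 5,036,967 required, 5,038,159 in favor — approved.

Approved — every class gave the required vote.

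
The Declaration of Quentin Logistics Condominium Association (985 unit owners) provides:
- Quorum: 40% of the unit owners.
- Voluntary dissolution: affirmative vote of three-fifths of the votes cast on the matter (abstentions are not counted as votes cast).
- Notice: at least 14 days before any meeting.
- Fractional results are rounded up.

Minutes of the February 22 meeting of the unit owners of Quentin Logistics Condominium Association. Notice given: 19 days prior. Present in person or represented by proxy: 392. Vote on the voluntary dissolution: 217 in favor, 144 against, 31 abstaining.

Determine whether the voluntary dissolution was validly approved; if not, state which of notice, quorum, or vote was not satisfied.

Notice: 19 days given; 14 required. Satisfied.
Quorum: 40% of 985 = 394; 392 present. Not satisfied.
Vote: requires three-fifths of the votes cast (392 − 31 abstaining = 361); 3/5 of 361 = 216.60, rounded up to 217, so 217 needed; 217 in favor. Satisfied.

Invalid — quorum requirement not satisfied.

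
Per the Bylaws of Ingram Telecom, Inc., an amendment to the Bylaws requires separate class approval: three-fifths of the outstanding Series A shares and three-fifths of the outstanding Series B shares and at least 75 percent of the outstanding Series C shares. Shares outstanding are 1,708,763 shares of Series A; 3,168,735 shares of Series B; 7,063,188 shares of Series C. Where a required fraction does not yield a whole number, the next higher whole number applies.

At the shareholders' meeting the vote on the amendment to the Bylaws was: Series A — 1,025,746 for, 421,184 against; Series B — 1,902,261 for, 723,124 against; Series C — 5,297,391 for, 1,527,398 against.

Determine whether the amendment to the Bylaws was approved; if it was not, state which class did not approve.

Approved — every class gave the required vote.

Series A: 3/5 of 1708763 = 1025257.80, rounded up to 1025258; 1,025,258 required, 1,025,746 in favor — approved.
Series B: 3/5 of 3168735 = 1901241; 1,901,241 required, 1,902,261 in favor — approved.
Series C: 3/4 of 7063188 = 5297391; 5,297,391 required, 5,297,391 in favor — approved.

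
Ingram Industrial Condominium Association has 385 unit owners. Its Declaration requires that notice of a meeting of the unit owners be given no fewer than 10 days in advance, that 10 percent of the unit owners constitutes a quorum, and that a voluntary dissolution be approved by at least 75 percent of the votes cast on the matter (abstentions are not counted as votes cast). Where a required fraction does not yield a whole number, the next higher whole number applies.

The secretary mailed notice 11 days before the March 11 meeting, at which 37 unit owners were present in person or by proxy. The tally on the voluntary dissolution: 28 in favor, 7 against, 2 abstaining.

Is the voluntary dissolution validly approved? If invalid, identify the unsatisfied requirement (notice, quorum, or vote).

Notice: 11 days given; 10 required. Satisfied.
Quorum: 10% of 385 = 38.50, rounded up to 39; 37 present. Not satisfied.
Vote: requires three-fourths of the votes cast (37 − 2 abstaining = 35); 3/4 of 35 = 26.25, rounded up to 27, so 27 needed; 28 in favor. Satisfied.

Invalid — quorum requirement not satisfied.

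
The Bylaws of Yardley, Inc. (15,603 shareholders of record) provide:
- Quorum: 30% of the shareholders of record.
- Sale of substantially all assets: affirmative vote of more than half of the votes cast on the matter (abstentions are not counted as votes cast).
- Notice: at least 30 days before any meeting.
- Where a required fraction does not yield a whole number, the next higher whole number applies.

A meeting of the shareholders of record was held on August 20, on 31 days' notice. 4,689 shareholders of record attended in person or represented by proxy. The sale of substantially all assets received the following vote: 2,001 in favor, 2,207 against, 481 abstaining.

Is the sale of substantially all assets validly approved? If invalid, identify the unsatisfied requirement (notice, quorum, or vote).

Invalid — vote requirement not satisfied.

Notice: 31 days given; 30 required. Satisfied.
Quorum: 30% of 15,603 = 4,680.90, rounded up to 4,681; 4,689 present. Satisfied.
Vote: requires a majority of the votes cast (4,689 − 481 abstaining = 4,208); a majority of 4208 is 2105, so 2,105 needed; 2,001 in favor. Not satisfied.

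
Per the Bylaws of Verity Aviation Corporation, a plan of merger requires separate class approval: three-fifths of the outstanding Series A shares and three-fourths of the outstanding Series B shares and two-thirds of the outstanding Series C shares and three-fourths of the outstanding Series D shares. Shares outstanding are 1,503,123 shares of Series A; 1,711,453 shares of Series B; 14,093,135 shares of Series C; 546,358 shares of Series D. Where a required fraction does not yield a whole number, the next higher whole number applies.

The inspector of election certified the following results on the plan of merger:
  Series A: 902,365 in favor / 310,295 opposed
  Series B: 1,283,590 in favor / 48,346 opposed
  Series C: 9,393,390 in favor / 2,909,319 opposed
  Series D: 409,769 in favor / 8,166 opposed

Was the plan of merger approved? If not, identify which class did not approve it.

Not approved — the Series C shares did not give the required vote.

Series A: 3/5 of 1503123 = 901873.80, rounded up to 901874; 901,874 required, 902,365 in favor — approved.
Series B: 3/4 of 1711453 = 1283589.75, rounded up to 1283590; 1,283,590 required, 1,283,590 in favor — approved.
Series C: 2/3 of 14093135 = 9395423.33, rounded up to 9395424; 9,395,424 required, 9,393,390 in favor — not approved.
Series D: 3/4 of 546358 = 409768.50, rounded up to 409769; 409,769 required, 409,769 in favor — approved.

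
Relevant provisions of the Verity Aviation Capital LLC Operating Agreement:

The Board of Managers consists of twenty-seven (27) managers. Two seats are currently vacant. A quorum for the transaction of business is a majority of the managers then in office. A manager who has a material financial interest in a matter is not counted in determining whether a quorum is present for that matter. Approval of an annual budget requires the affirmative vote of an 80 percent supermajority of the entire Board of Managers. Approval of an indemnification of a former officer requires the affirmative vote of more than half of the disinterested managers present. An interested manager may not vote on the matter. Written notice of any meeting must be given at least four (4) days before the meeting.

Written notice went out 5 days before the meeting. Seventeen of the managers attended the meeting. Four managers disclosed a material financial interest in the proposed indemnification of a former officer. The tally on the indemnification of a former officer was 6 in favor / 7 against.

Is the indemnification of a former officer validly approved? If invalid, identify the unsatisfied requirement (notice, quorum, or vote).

Notice: 5 days given; 4 required (5 ≥ 4). Satisfied.
Quorum: 17 present, but the 4 interested managers do not count, leaving 13. Quorum is 13. Satisfied.
Vote: the indemnification of a former officer requires a majority of the disinterested managers present (17 − 4 = 13). A majority of 13 is 7, so 7 affirmative votes are needed; 6 voted in favor. Not satisfied.

Invalid — vote requirement not satisfied.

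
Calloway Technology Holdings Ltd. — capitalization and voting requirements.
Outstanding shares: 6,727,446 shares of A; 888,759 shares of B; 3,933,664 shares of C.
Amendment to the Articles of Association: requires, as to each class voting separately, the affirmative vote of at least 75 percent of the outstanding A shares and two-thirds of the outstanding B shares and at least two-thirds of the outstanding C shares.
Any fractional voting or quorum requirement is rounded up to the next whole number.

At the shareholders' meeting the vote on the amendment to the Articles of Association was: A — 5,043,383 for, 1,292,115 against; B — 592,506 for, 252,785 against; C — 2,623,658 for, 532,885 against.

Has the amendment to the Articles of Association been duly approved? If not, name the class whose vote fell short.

Not approved — the A shares did not give the required vote.

A: 3/4 of 6727446 = 5045584.50, rounded up to 5045585; 5,045,585 required, 5,043,383 in favor — not approved.
B: 2/3 of 888759 = 592506; 592,506 required, 592,506 in favor — approved.
C: 2/3 of 3933664 = 2622442.67, rounded up to 2622443; 2,622,443 required, 2,623,658 in favor — approved.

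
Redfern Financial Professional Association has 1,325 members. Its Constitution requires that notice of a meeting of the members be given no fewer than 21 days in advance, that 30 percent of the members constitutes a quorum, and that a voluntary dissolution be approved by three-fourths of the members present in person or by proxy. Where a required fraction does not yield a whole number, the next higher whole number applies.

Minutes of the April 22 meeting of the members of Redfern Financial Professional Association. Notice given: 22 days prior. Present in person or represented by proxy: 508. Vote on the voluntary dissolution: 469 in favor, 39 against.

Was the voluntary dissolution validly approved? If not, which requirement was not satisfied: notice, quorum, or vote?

Notice: 22 days given; 21 required. Satisfied.
Quorum: 30% of 1,325 = 397.50, rounded up to 398; 508 present. Satisfied.
Vote: requires three-fourths of those present (508); 3/4 of 508 = 381, so 381 needed; 469 in favor. Satisfied.

Valid — all requirements satisfied.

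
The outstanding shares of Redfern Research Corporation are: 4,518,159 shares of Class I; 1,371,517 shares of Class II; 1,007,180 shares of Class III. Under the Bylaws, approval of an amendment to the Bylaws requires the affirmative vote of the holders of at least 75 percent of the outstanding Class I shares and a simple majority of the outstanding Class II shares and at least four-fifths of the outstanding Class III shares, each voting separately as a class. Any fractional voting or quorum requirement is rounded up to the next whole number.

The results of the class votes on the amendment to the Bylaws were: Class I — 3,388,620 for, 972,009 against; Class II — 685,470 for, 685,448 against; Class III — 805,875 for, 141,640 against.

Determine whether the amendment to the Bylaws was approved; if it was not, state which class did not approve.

Class I: 3/4 of 4518159 = 3388619.25, rounded up to 3388620; 3,388,620 required, 3,388,620 in favor — approved.
Class II: a majority of 1371517 is 685759; 685,759 required, 685,470 in favor — not approved.
Class III: 4/5 of 1007180 = 805744; 805,744 required, 805,875 in favor — approved.

Not approved — the Class II shares did not give the required vote.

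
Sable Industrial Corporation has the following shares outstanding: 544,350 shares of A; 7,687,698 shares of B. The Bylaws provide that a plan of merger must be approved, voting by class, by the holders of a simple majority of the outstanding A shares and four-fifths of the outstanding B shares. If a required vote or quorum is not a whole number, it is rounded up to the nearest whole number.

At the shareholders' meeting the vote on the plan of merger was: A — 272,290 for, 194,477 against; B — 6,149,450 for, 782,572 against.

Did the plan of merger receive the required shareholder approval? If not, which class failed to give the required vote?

A: a majority of 544350 is 272176; 272,176 required, 272,290 in favor — approved.
B: 4/5 of 7687698 = 6150158.40, rounded up to 6150159; 6,150,159 required, 6,149,450 in favor — not approved.

Not approved — the B shares did not give the required vote.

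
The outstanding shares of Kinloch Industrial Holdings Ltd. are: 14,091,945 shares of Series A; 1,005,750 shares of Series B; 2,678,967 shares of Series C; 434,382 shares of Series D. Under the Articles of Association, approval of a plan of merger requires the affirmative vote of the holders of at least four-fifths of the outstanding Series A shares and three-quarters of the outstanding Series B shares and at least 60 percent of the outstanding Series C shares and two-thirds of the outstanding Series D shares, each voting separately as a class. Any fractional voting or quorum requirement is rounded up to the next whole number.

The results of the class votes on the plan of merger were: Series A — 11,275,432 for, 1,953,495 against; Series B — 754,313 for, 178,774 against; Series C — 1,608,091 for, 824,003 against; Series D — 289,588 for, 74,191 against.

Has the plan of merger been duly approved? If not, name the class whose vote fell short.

Approved — every class gave the required vote.

Series A: 4/5 of 14091945 = 11273556; 11,273,556 required, 11,275,432 in favor — approved.
Series B: 3/4 of 1005750 = 754312.50, rounded up to 754313; 754,313 required, 754,313 in favor — approved.
Series C: 3/5 of 2678967 = 1607380.20, rounded up to 1607381; 1,607,381 required, 1,608,091 in favor — approved.
Series D: 2/3 of 434382 = 289588; 289,588 required, 289,588 in favor — approved.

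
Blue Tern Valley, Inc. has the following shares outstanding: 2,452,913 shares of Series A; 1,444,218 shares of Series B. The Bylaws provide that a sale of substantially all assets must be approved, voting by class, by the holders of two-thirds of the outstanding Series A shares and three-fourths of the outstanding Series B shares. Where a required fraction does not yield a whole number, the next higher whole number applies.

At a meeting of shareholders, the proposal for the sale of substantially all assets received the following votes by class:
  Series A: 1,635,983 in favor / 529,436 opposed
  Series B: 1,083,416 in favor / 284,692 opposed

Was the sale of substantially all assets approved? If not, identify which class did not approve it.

Approved — every class gave the required vote.

Series A: 2/3 of 2452913 = 1635275.33, rounded up to 1635276; 1,635,276 required, 1,635,983 in favor — approved.
Series B: 3/4 of 1444218 = 1083163.50, rounded up to 1083164; 1,083,164 required, 1,083,416 in favor — approved.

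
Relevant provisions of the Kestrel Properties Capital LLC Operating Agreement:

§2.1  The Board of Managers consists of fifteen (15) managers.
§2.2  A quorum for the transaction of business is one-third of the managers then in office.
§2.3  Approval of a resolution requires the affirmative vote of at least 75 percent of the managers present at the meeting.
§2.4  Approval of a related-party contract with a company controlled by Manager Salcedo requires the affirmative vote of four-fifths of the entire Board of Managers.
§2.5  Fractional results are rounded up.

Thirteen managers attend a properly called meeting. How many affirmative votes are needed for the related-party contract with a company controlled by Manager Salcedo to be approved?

12

The related-party contract with a company controlled by Manager Salcedo requires four-fifths of the entire Board of Managers (15).
4/5 of 15 = 12.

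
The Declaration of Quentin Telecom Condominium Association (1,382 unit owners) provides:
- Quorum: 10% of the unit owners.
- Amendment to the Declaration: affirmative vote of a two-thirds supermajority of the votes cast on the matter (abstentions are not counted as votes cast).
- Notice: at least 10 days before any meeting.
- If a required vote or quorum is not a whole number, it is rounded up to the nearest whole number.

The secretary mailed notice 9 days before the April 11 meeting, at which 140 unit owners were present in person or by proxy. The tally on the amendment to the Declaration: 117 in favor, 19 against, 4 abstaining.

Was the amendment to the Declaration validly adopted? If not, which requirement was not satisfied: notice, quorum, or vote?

Notice: 9 days given; 10 required. Not satisfied.
Quorum: 10% of 1,382 = 138.20, rounded up to 139; 140 present. Satisfied.
Vote: requires two-thirds of the votes cast (140 − 4 abstaining = 136); 2/3 of 136 = 90.67, rounded up to 91, so 91 needed; 117 in favor. Satisfied.

Invalid — notice requirement not satisfied.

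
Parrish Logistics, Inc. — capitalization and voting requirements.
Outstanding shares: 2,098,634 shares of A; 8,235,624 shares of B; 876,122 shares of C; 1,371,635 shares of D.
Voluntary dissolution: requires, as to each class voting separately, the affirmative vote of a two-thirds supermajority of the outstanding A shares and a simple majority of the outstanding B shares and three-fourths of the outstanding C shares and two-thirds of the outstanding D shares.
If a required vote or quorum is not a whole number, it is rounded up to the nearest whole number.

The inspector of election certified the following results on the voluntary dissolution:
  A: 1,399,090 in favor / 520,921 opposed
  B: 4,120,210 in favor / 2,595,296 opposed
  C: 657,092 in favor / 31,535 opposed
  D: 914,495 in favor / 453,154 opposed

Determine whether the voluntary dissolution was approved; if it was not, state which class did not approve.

A: 2/3 of 2098634 = 1399089.33, rounded up to 1399090; 1,399,090 required, 1,399,090 in favor — approved.
B: a majority of 8235624 is 4117813; 4,117,813 required, 4,120,210 in favor — approved.
C: 3/4 of 876122 = 657091.50, rounded up to 657092; 657,092 required, 657,092 in favor — approved.
D: 2/3 of 1371635 = 914423.33, rounded up to 914424; 914,424 required, 914,495 in favor — approved.

Approved — every class gave the required vote.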